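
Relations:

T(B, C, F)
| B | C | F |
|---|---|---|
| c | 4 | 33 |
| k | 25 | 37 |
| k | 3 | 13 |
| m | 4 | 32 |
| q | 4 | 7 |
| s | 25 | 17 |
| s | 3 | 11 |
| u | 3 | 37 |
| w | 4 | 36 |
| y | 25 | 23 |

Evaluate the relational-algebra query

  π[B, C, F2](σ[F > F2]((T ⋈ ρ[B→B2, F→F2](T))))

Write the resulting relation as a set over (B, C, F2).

ρ[B→B2, F→F2]: schema becomes (B2, C, F2); tuples unchanged.
T ⋈ ρ[B→B2, F→F2](T) (natural join on C): {(c, 4, 33, c, 33), (c, 4, 33, m, 32), (c, 4, 33, q, 7), (c, 4, 33, w, 36), (k, 25, 37, k, 37), (k, 25, 37, s, 17), (k, 25, 37, y, 23), (k, 3, 13, k, 13), (k, 3, 13, s, 11), (k, 3, 13, u, 37), (m, 4, 32, c, 33), (m, 4, 32, m, 32), (m, 4, 32, q, 7), (m, 4, 32, w, 36), (q, 4, 7, c, 33), (q, 4, 7, m, 32), (q, 4, 7, q, 7), (q, 4, 7, w, 36), (s, 25, 17, k, 37), (s, 25, 17, s, 17), (s, 25, 17, y, 23), (s, 3, 11, k, 13), (s, 3, 11, s, 11), (s, 3, 11, u, 37), (u, 3, 37, k, 13), (u, 3, 37, s, 11), (u, 3, 37, u, 37), (w, 4, 36, c, 33), (w, 4, 36, m, 32), (w, 4, 36, q, 7), (w, 4, 36, w, 36), (y, 25, 23, k, 37), (y, 25, 23, s, 17), (y, 25, 23, y, 23)}
σ[F > F2]: keep tuples satisfying F > F2 → {(c, 4, 33, m, 32), (c, 4, 33, q, 7), (k, 25, 37, s, 17), (k, 25, 37, y, 23), (k, 3, 13, s, 11), (m, 4, 32, q, 7), (u, 3, 37, k, 13), (u, 3, 37, s, 11), (w, 4, 36, c, 33), (w, 4, 36, m, 32), (w, 4, 36, q, 7), (y, 25, 23, s, 17)}
π[B, C, F2]: project onto (B, C, F2) → {(c, 4, 32), (c, 4, 7), (k, 25, 17), (k, 25, 23), (k, 3, 11), (m, 4, 7), (u, 3, 11), (u, 3, 13), (w, 4, 32), (w, 4, 33), (w, 4, 7), (y, 25, 17)}

{(c, 4, 32), (c, 4, 7), (k, 25, 17), (k, 25, 23), (k, 3, 11), (m, 4, 7), (u, 3, 11), (u, 3, 13), (w, 4, 32), (w, 4, 33), (w, 4, 7), (y, 25, 17)}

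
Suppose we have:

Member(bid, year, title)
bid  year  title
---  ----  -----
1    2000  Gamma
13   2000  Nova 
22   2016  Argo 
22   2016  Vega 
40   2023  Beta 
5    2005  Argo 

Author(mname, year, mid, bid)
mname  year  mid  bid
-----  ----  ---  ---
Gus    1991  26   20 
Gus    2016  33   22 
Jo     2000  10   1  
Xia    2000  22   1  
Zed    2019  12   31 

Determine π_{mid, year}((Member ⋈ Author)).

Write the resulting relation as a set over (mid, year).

Natural join on bid, year: {(1, 2000, Gamma, Jo, 10), (1, 2000, Gamma, Xia, 22), (22, 2016, Argo, Gus, 33), (22, 2016, Vega, Gus, 33)}
Keep only column(s) mid, year (1 duplicate(s) eliminated): {(10, 2000), (22, 2000), (33, 2016)}

{(10, 2000), (22, 2000), (33, 2016)}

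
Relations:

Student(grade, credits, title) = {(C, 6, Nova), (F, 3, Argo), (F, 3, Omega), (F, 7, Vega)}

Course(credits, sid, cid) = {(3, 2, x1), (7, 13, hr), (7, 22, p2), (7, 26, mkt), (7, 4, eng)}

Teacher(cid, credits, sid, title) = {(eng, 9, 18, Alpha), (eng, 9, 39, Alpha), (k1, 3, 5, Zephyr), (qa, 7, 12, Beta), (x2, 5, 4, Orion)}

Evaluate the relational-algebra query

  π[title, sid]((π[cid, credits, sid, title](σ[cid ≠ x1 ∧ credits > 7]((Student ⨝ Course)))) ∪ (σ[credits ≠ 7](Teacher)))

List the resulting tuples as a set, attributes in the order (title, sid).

Joining Student and Course on credits yields {(F, 3, Argo, 2, x1), (F, 3, Omega, 2, x1), (F, 7, Vega, 13, hr), (F, 7, Vega, 22, p2), (F, 7, Vega, 26, mkt), (F, 7, Vega, 4, eng)}.
σ[cid ≠ x1 ∧ credits > 7]: keep tuples satisfying cid ≠ x1 ∧ credits > 7 → {}
π[cid, credits, sid, title]: project onto (cid, credits, sid, title) → {}
σ[credits ≠ 7]: keep tuples satisfying credits ≠ 7 → {(eng, 9, 18, Alpha), (eng, 9, 39, Alpha), (k1, 3, 5, Zephyr), (x2, 5, 4, Orion)}
Taking the union: {(eng, 9, 18, Alpha), (eng, 9, 39, Alpha), (k1, 3, 5, Zephyr), (x2, 5, 4, Orion)}
π[title, sid]: project onto (title, sid) → {(Alpha, 18), (Alpha, 39), (Orion, 4), (Zephyr, 5)}

{(Alpha, 18), (Alpha, 39), (Orion, 4), (Zephyr, 5)}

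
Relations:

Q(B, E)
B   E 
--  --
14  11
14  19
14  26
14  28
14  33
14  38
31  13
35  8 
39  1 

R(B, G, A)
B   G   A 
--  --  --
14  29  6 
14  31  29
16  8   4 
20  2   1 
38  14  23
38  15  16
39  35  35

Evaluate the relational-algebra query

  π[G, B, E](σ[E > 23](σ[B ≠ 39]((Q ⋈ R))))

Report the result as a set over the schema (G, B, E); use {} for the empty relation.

Q ⋈ R (natural join on B): {(14, 11, 29, 6), (14, 11, 31, 29), (14, 19, 29, 6), (14, 19, 31, 29), (14, 26, 29, 6), (14, 26, 31, 29), (14, 28, 29, 6), (14, 28, 31, 29), (14, 33, 29, 6), (14, 33, 31, 29), (14, 38, 29, 6), (14, 38, 31, 29), (39, 1, 35, 35)}
Filtering on B ≠ 39 leaves {(14, 11, 29, 6), (14, 11, 31, 29), (14, 19, 29, 6), (14, 19, 31, 29), (14, 26, 29, 6), (14, 26, 31, 29), (14, 28, 29, 6), (14, 28, 31, 29), (14, 33, 29, 6), (14, 33, 31, 29), (14, 38, 29, 6), (14, 38, 31, 29)}.
Filtering on E > 23 leaves {(14, 26, 29, 6), (14, 26, 31, 29), (14, 28, 29, 6), (14, 28, 31, 29), (14, 33, 29, 6), (14, 33, 31, 29), (14, 38, 29, 6), (14, 38, 31, 29)}.
π[G, B, E]: project onto (G, B, E) → {(29, 14, 26), (29, 14, 28), (29, 14, 33), (29, 14, 38), (31, 14, 26), (31, 14, 28), (31, 14, 33), (31, 14, 38)}

{(29, 14, 26), (29, 14, 28), (29, 14, 33), (29, 14, 38), (31, 14, 26), (31, 14, 28), (31, 14, 33), (31, 14, 38)}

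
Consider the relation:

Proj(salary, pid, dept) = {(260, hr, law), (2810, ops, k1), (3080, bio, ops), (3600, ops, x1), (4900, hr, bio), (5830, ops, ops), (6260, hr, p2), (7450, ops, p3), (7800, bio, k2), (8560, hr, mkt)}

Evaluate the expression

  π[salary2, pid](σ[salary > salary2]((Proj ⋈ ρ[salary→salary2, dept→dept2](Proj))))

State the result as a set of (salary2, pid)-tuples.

{(260, hr), (2810, ops), (3080, bio), (3600, ops), (4900, hr), (5830, ops), (6260, hr)}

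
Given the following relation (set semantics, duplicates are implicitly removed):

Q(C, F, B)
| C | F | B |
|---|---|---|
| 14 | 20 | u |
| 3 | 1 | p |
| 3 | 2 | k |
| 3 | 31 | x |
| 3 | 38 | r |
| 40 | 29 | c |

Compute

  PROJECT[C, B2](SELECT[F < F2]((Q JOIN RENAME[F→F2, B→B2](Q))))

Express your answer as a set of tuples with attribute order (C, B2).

ρ[F→F2, B→B2]: schema becomes (C, F2, B2); tuples unchanged.
Q ⋈ RENAME[F→F2, B→B2](Q) (natural join on C): {(14, 20, u, 20, u), (3, 1, p, 1, p), (3, 1, p, 2, k), (3, 1, p, 31, x), (3, 1, p, 38, r), (3, 2, k, 1, p), (3, 2, k, 2, k), (3, 2, k, 31, x), (3, 2, k, 38, r), (3, 31, x, 1, p), (3, 31, x, 2, k), (3, 31, x, 31, x), (3, 31, x, 38, r), (3, 38, r, 1, p), (3, 38, r, 2, k), (3, 38, r, 31, x), (3, 38, r, 38, r), (40, 29, c, 29, c)}
Apply σ_{F < F2}; surviving tuples: {(3, 1, p, 2, k), (3, 1, p, 31, x), (3, 1, p, 38, r), (3, 2, k, 31, x), (3, 2, k, 38, r), (3, 31, x, 38, r)}
π_{C, B2} gives {(3, k), (3, r), (3, x)} (3 duplicate(s) eliminated).

{(3, k), (3, r), (3, x)}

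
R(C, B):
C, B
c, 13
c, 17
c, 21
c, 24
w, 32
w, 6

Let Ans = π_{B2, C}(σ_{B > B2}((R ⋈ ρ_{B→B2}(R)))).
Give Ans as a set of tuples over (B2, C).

ρ[B→B2]: schema becomes (C, B2); tuples unchanged.
Joining R and ρ_{B→B2}(R) on C yields {(c, 13, 13), (c, 13, 17), (c, 13, 21), (c, 13, 24), (c, 17, 13), (c, 17, 17), (c, 17, 21), (c, 17, 24), (c, 21, 13), (c, 21, 17), (c, 21, 21), (c, 21, 24), (c, 24, 13), (c, 24, 17), (c, 24, 21), (c, 24, 24), (w, 32, 32), (w, 32, 6), (w, 6, 32), (w, 6, 6)}.
Apply σ_{B > B2}; surviving tuples: {(c, 17, 13), (c, 21, 13), (c, 21, 17), (c, 24, 13), (c, 24, 17), (c, 24, 21), (w, 32, 6)}
π_{B2, C} gives {(13, c), (17, c), (21, c), (6, w)} (3 duplicate(s) eliminated).

{(13, c), (17, c), (21, c), (6, w)}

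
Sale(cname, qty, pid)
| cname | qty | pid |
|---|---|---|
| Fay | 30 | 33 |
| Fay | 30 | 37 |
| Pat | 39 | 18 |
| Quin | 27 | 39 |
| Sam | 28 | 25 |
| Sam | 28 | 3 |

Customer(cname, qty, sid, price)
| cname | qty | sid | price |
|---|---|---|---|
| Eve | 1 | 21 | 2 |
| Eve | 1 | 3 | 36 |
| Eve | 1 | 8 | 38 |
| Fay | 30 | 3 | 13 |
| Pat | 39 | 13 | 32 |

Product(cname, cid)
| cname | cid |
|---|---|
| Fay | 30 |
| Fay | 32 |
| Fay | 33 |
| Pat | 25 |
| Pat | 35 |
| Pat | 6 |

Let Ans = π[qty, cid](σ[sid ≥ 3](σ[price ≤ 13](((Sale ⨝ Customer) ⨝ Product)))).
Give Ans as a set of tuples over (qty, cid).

Sale ⋈ Customer (natural join on cname, qty): {(Fay, 30, 33, 3, 13), (Fay, 30, 37, 3, 13), (Pat, 39, 18, 13, 32)}
(Sale ⨝ Customer) ⋈ Product (natural join on cname): {(Fay, 30, 33, 3, 13, 30), (Fay, 30, 33, 3, 13, 32), (Fay, 30, 33, 3, 13, 33), (Fay, 30, 37, 3, 13, 30), (Fay, 30, 37, 3, 13, 32), (Fay, 30, 37, 3, 13, 33), (Pat, 39, 18, 13, 32, 25), (Pat, 39, 18, 13, 32, 35), (Pat, 39, 18, 13, 32, 6)}
Selection price ≤ 13: {(Fay, 30, 33, 3, 13, 30), (Fay, 30, 33, 3, 13, 32), (Fay, 30, 33, 3, 13, 33), (Fay, 30, 37, 3, 13, 30), (Fay, 30, 37, 3, 13, 32), (Fay, 30, 37, 3, 13, 33)}
Selection sid ≥ 3: {(Fay, 30, 33, 3, 13, 30), (Fay, 30, 33, 3, 13, 32), (Fay, 30, 33, 3, 13, 33), (Fay, 30, 37, 3, 13, 30), (Fay, 30, 37, 3, 13, 32), (Fay, 30, 37, 3, 13, 33)}
π_{qty, cid} gives {(30, 30), (30, 32), (30, 33)} (3 duplicate(s) eliminated).

{(30, 30), (30, 32), (30, 33)}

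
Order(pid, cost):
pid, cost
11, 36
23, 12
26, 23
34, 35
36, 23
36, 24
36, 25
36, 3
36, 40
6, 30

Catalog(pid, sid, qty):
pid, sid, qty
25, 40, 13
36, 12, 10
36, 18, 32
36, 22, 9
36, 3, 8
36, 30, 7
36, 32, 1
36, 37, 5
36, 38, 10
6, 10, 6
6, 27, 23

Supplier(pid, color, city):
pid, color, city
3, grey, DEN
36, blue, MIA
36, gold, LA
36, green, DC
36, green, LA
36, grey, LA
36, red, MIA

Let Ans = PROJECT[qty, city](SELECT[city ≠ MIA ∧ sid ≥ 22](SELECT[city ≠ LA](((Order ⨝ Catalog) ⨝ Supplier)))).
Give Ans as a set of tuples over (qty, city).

{(1, DC), (10, DC), (5, DC), (7, DC), (9, DC)}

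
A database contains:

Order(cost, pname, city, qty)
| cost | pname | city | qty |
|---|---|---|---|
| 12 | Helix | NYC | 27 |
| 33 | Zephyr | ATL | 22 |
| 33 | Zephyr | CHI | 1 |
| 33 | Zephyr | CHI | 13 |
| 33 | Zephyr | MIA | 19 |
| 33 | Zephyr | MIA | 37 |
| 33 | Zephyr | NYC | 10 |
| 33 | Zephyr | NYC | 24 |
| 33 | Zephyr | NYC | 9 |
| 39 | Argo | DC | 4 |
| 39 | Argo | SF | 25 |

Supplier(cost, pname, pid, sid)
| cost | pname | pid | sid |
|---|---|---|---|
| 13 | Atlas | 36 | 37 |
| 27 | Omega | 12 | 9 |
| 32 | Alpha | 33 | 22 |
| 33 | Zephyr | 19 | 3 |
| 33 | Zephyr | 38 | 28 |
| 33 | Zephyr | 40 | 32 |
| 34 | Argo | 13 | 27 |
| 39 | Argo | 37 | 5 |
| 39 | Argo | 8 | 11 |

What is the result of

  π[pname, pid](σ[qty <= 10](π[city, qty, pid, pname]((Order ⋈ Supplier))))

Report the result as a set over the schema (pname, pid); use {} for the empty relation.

{(Argo, 37), (Argo, 8), (Zephyr, 19), (Zephyr, 38), (Zephyr, 40)}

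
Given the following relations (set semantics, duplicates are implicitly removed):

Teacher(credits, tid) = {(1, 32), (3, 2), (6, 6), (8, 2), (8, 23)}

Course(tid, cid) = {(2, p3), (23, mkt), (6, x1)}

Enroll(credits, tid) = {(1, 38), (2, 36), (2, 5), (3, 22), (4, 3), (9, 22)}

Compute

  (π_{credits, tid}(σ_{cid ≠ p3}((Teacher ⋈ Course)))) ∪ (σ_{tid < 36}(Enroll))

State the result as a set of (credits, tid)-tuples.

Natural join on tid: {(3, 2, p3), (6, 6, x1), (8, 2, p3), (8, 23, mkt)}
Selection cid ≠ p3: {(6, 6, x1), (8, 23, mkt)}
π_{credits, tid} gives {(6, 6), (8, 23)}.
Selection tid < 36: {(2, 5), (3, 22), (4, 3), (9, 22)}
Set union of the two operands is {(2, 5), (3, 22), (4, 3), (6, 6), (8, 23), (9, 22)}.

{(2, 5), (3, 22), (4, 3), (6, 6), (8, 23), (9, 22)}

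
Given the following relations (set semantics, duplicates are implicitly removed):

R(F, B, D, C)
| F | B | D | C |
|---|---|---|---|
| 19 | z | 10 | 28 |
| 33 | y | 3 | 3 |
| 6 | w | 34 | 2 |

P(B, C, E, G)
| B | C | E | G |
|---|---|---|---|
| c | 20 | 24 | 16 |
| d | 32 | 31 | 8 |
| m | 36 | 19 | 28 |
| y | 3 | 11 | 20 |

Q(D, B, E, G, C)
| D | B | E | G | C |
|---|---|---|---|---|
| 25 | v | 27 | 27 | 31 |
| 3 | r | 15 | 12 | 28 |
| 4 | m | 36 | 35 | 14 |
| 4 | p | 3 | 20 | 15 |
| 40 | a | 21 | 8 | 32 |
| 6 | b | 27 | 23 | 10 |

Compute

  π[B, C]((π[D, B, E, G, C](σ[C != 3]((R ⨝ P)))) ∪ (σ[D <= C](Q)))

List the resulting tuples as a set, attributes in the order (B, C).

Natural join on B, C: {(33, y, 3, 3, 11, 20)}
Selection C != 3: {}
π[D, B, E, G, C]: project onto (D, B, E, G, C) → {}
Selection D <= C: {(25, v, 27, 27, 31), (3, r, 15, 12, 28), (4, m, 36, 35, 14), (4, p, 3, 20, 15), (6, b, 27, 23, 10)}
Taking the union: {(25, v, 27, 27, 31), (3, r, 15, 12, 28), (4, m, 36, 35, 14), (4, p, 3, 20, 15), (6, b, 27, 23, 10)}
π[B, C]: project onto (B, C) → {(b, 10), (m, 14), (p, 15), (r, 28), (v, 31)}

{(b, 10), (m, 14), (p, 15), (r, 28), (v, 31)}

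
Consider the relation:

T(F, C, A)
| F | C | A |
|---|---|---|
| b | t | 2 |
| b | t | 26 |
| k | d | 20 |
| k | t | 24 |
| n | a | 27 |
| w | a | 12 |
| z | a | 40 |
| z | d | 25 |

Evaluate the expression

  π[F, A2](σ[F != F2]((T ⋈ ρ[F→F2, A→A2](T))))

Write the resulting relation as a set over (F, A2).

{(b, 24), (k, 2), (k, 25), (k, 26), (n, 12), (n, 40), (w, 27), (w, 40), (z, 12), (z, 20), (z, 27)}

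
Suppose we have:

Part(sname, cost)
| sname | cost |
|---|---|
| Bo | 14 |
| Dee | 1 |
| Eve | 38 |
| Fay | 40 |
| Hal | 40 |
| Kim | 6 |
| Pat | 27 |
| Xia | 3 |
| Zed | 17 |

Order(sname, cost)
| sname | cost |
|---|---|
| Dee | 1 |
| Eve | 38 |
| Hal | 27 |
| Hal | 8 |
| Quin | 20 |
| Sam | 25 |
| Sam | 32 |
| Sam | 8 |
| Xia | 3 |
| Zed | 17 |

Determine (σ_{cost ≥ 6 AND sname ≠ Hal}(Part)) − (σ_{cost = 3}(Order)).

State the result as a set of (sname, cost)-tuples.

{(Bo, 14), (Eve, 38), (Fay, 40), (Kim, 6), (Pat, 27), (Zed, 17)}

σ[cost ≥ 6 AND sname ≠ Hal]: keep tuples satisfying cost ≥ 6 AND sname ≠ Hal → {(Bo, 14), (Eve, 38), (Fay, 40), (Kim, 6), (Pat, 27), (Zed, 17)}
σ[cost = 3]: keep tuples satisfying cost = 3 → {(Xia, 3)}
Set difference of the two operands is {(Bo, 14), (Eve, 38), (Fay, 40), (Kim, 6), (Pat, 27), (Zed, 17)}.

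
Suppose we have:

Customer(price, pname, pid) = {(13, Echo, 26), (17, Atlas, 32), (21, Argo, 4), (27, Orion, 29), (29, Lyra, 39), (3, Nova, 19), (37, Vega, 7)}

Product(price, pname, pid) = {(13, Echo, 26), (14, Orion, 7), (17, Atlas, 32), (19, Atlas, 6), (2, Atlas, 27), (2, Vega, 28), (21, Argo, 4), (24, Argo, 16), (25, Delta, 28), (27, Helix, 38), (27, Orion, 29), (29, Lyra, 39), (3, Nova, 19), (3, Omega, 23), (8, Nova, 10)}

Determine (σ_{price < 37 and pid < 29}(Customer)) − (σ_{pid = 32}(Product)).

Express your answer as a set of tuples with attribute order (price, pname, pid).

Apply σ_{price < 37 and pid < 29}; surviving tuples: {(13, Echo, 26), (21, Argo, 4), (3, Nova, 19)}
Apply σ_{pid = 32}; surviving tuples: {(17, Atlas, 32)}
Set difference of the two operands is {(13, Echo, 26), (21, Argo, 4), (3, Nova, 19)}.

{(13, Echo, 26), (21, Argo, 4), (3, Nova, 19)}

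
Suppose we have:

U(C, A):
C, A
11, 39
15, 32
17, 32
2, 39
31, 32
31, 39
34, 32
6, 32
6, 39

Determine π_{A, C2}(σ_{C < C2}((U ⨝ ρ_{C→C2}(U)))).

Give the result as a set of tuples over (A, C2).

{(32, 15), (32, 17), (32, 31), (32, 34), (39, 11), (39, 31), (39, 6)}

ρ[C→C2]: schema becomes (C2, A); tuples unchanged.
Joining U and ρ_{C→C2}(U) on A yields {(11, 39, 11), (11, 39, 2), (11, 39, 31), (11, 39, 6), (15, 32, 15), (15, 32, 17), (15, 32, 31), (15, 32, 34), (15, 32, 6), (17, 32, 15), (17, 32, 17), (17, 32, 31), (17, 32, 34), (17, 32, 6), (2, 39, 11), (2, 39, 2), (2, 39, 31), (2, 39, 6), (31, 32, 15), (31, 32, 17), (31, 32, 31), (31, 32, 34), (31, 32, 6), (31, 39, 11), (31, 39, 2), (31, 39, 31), (31, 39, 6), (34, 32, 15), (34, 32, 17), (34, 32, 31), (34, 32, 34), (34, 32, 6), (6, 32, 15), (6, 32, 17), (6, 32, 31), (6, 32, 34), (6, 32, 6), (6, 39, 11), (6, 39, 2), (6, 39, 31), (6, 39, 6)}.
Apply σ_{C < C2}; surviving tuples: {(11, 39, 31), (15, 32, 17), (15, 32, 31), (15, 32, 34), (17, 32, 31), (17, 32, 34), (2, 39, 11), (2, 39, 31), (2, 39, 6), (31, 32, 34), (6, 32, 15), (6, 32, 17), (6, 32, 31), (6, 32, 34), (6, 39, 11), (6, 39, 31)}
π[A, C2]: project onto (A, C2) (9 duplicate(s) eliminated) → {(32, 15), (32, 17), (32, 31), (32, 34), (39, 11), (39, 31), (39, 6)}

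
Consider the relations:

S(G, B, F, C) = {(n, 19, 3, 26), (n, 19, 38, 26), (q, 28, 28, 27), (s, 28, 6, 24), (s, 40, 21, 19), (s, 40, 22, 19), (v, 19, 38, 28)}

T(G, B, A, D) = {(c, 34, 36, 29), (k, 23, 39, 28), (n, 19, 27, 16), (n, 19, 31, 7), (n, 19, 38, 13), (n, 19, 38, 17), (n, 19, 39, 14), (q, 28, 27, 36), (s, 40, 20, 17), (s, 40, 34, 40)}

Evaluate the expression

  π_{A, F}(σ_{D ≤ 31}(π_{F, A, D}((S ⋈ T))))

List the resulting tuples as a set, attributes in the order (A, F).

{(20, 21), (20, 22), (27, 3), (27, 38), (31, 3), (31, 38), (38, 3), (38, 38), (39, 3), (39, 38)}

Natural join on G, B: {(n, 19, 3, 26, 27, 16), (n, 19, 3, 26, 31, 7), (n, 19, 3, 26, 38, 13), (n, 19, 3, 26, 38, 17), (n, 19, 3, 26, 39, 14), (n, 19, 38, 26, 27, 16), (n, 19, 38, 26, 31, 7), (n, 19, 38, 26, 38, 13), (n, 19, 38, 26, 38, 17), (n, 19, 38, 26, 39, 14), (q, 28, 28, 27, 27, 36), (s, 40, 21, 19, 20, 17), (s, 40, 21, 19, 34, 40), (s, 40, 22, 19, 20, 17), (s, 40, 22, 19, 34, 40)}
π[F, A, D]: project onto (F, A, D) → {(21, 20, 17), (21, 34, 40), (22, 20, 17), (22, 34, 40), (28, 27, 36), (3, 27, 16), (3, 31, 7), (3, 38, 13), (3, 38, 17), (3, 39, 14), (38, 27, 16), (38, 31, 7), (38, 38, 13), (38, 38, 17), (38, 39, 14)}
Apply σ_{D ≤ 31}; surviving tuples: {(21, 20, 17), (22, 20, 17), (3, 27, 16), (3, 31, 7), (3, 38, 13), (3, 38, 17), (3, 39, 14), (38, 27, 16), (38, 31, 7), (38, 38, 13), (38, 38, 17), (38, 39, 14)}
π[A, F]: project onto (A, F) (2 duplicate(s) eliminated) → {(20, 21), (20, 22), (27, 3), (27, 38), (31, 3), (31, 38), (38, 3), (38, 38), (39, 3), (39, 38)}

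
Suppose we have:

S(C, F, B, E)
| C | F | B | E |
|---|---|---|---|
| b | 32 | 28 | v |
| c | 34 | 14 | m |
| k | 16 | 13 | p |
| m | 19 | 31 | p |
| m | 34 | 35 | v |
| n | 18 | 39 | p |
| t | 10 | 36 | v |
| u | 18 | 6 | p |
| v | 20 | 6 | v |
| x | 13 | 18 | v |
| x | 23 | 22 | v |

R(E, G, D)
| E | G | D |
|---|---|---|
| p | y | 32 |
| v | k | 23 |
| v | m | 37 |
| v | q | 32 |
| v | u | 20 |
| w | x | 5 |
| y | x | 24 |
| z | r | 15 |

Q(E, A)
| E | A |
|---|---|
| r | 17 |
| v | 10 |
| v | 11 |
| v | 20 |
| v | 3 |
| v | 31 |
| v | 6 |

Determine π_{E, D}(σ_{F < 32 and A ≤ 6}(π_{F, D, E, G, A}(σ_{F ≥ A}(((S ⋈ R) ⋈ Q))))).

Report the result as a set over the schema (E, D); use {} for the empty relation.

{(v, 20), (v, 23), (v, 32), (v, 37)}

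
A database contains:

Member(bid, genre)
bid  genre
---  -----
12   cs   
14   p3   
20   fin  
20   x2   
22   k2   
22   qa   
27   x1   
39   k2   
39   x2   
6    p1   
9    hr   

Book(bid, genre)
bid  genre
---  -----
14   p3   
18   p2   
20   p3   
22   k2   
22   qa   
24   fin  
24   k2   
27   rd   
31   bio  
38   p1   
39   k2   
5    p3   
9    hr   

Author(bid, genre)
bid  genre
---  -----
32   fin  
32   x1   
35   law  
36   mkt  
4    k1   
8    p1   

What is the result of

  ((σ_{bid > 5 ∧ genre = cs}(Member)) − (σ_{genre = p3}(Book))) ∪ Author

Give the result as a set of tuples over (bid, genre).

{(12, cs), (32, fin), (32, x1), (35, law), (36, mkt), (4, k1), (8, p1)}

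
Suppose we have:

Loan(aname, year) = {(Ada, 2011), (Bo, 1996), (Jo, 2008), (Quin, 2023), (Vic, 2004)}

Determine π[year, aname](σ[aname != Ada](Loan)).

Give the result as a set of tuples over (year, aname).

Apply σ_{aname != Ada}; surviving tuples: {(Bo, 1996), (Jo, 2008), (Quin, 2023), (Vic, 2004)}
π[year, aname]: project onto (year, aname) → {(1996, Bo), (2004, Vic), (2008, Jo), (2023, Quin)}

{(1996, Bo), (2004, Vic), (2008, Jo), (2023, Quin)}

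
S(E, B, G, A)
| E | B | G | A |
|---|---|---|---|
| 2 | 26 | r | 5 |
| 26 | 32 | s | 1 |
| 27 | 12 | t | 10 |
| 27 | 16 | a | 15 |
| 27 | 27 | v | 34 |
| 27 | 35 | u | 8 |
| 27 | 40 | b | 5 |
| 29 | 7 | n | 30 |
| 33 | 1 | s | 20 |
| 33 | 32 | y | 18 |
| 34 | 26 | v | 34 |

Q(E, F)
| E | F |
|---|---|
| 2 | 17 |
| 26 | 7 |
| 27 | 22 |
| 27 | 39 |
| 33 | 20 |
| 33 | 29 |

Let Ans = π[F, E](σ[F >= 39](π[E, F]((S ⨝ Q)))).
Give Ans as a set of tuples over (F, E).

Natural join on E: {(2, 26, r, 5, 17), (26, 32, s, 1, 7), (27, 12, t, 10, 22), (27, 12, t, 10, 39), (27, 16, a, 15, 22), (27, 16, a, 15, 39), (27, 27, v, 34, 22), (27, 27, v, 34, 39), (27, 35, u, 8, 22), (27, 35, u, 8, 39), (27, 40, b, 5, 22), (27, 40, b, 5, 39), (33, 1, s, 20, 20), (33, 1, s, 20, 29), (33, 32, y, 18, 20), (33, 32, y, 18, 29)}
π[E, F]: project onto (E, F) (10 duplicate(s) eliminated) → {(2, 17), (26, 7), (27, 22), (27, 39), (33, 20), (33, 29)}
σ[F >= 39]: keep tuples satisfying F >= 39 → {(27, 39)}
π[F, E]: project onto (F, E) → {(39, 27)}

{(39, 27)}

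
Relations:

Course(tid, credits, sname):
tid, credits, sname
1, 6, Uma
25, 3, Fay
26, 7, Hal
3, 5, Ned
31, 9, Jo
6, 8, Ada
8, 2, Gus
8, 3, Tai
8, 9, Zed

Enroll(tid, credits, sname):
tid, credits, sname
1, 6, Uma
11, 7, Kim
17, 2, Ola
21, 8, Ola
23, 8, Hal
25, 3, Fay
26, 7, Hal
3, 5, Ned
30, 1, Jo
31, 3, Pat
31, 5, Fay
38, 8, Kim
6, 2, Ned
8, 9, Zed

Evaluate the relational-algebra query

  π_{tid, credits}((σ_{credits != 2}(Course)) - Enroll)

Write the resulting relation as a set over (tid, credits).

{(31, 9), (6, 8), (8, 3)}

Selection credits != 2: {(1, 6, Uma), (25, 3, Fay), (26, 7, Hal), (3, 5, Ned), (31, 9, Jo), (6, 8, Ada), (8, 3, Tai), (8, 9, Zed)}
Difference: {(1, 6, Uma), (25, 3, Fay), (26, 7, Hal), (3, 5, Ned), (31, 9, Jo), (6, 8, Ada), (8, 3, Tai), (8, 9, Zed)} with {(1, 6, Uma), (11, 7, Kim), (17, 2, Ola), (21, 8, Ola), (23, 8, Hal), (25, 3, Fay), (26, 7, Hal), (3, 5, Ned), (30, 1, Jo), (31, 3, Pat), (31, 5, Fay), (38, 8, Kim), (6, 2, Ned), (8, 9, Zed)} → {(31, 9, Jo), (6, 8, Ada), (8, 3, Tai)}
Keep only column(s) tid, credits: {(31, 9), (6, 8), (8, 3)}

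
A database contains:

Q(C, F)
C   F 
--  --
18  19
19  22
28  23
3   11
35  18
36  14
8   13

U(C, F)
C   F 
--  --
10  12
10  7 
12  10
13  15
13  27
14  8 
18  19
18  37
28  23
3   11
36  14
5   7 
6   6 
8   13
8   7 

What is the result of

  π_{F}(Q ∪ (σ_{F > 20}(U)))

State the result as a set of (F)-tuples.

{11, 13, 14, 18, 19, 22, 23, 27, 37}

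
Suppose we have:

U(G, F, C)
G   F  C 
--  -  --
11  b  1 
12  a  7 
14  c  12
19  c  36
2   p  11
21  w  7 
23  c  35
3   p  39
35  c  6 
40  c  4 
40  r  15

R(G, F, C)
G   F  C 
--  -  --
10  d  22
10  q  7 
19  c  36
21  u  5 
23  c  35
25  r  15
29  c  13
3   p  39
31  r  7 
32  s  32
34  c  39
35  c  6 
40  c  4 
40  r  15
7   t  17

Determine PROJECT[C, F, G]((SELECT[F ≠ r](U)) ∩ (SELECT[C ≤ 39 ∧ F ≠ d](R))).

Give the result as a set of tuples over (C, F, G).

{(35, c, 23), (36, c, 19), (39, p, 3), (4, c, 40), (6, c, 35)}

σ[F ≠ r]: keep tuples satisfying F ≠ r → {(11, b, 1), (12, a, 7), (14, c, 12), (19, c, 36), (2, p, 11), (21, w, 7), (23, c, 35), (3, p, 39), (35, c, 6), (40, c, 4)}
σ[C ≤ 39 ∧ F ≠ d]: keep tuples satisfying C ≤ 39 ∧ F ≠ d → {(10, q, 7), (19, c, 36), (21, u, 5), (23, c, 35), (25, r, 15), (29, c, 13), (3, p, 39), (31, r, 7), (32, s, 32), (34, c, 39), (35, c, 6), (40, c, 4), (40, r, 15), (7, t, 17)}
Taking the intersection: {(19, c, 36), (23, c, 35), (3, p, 39), (35, c, 6), (40, c, 4)}
Projecting to C, F, G: {(35, c, 23), (36, c, 19), (39, p, 3), (4, c, 40), (6, c, 35)}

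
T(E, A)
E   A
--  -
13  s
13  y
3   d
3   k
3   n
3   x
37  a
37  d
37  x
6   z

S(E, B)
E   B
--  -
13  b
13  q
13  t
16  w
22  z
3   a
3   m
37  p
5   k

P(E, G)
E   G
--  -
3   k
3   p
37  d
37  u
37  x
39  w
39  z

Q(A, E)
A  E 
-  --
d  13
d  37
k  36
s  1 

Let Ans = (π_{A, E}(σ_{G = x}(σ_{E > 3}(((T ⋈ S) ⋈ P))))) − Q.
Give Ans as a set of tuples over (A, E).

{(a, 37), (x, 37)}

Natural join on E: {(13, s, b), (13, s, q), (13, s, t), (13, y, b), (13, y, q), (13, y, t), (3, d, a), (3, d, m), (3, k, a), (3, k, m), (3, n, a), (3, n, m), (3, x, a), (3, x, m), (37, a, p), (37, d, p), (37, x, p)}
Natural join on E: {(3, d, a, k), (3, d, a, p), (3, d, m, k), (3, d, m, p), (3, k, a, k), (3, k, a, p), (3, k, m, k), (3, k, m, p), (3, n, a, k), (3, n, a, p), (3, n, m, k), (3, n, m, p), (3, x, a, k), (3, x, a, p), (3, x, m, k), (3, x, m, p), (37, a, p, d), (37, a, p, u), (37, a, p, x), (37, d, p, d), (37, d, p, u), (37, d, p, x), (37, x, p, d), (37, x, p, u), (37, x, p, x)}
σ[E > 3]: keep tuples satisfying E > 3 → {(37, a, p, d), (37, a, p, u), (37, a, p, x), (37, d, p, d), (37, d, p, u), (37, d, p, x), (37, x, p, d), (37, x, p, u), (37, x, p, x)}
σ[G = x]: keep tuples satisfying G = x → {(37, a, p, x), (37, d, p, x), (37, x, p, x)}
π[A, E]: project onto (A, E) → {(a, 37), (d, 37), (x, 37)}
Set difference of the two operands is {(a, 37), (x, 37)}.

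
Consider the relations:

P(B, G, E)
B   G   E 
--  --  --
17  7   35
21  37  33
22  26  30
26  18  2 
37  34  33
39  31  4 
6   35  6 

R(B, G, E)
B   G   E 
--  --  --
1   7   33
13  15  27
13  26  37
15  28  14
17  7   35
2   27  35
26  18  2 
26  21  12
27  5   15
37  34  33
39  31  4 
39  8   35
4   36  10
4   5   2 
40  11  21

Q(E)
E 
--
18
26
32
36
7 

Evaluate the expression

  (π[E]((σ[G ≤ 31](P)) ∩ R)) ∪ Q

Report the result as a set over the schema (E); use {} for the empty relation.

Apply σ_{G ≤ 31}; surviving tuples: {(17, 7, 35), (22, 26, 30), (26, 18, 2), (39, 31, 4)}
Intersection: {(17, 7, 35), (22, 26, 30), (26, 18, 2), (39, 31, 4)} with {(1, 7, 33), (13, 15, 27), (13, 26, 37), (15, 28, 14), (17, 7, 35), (2, 27, 35), (26, 18, 2), (26, 21, 12), (27, 5, 15), (37, 34, 33), (39, 31, 4), (39, 8, 35), (4, 36, 10), (4, 5, 2), (40, 11, 21)} → {(17, 7, 35), (26, 18, 2), (39, 31, 4)}
π_{E} gives {2, 35, 4}.
Union: {2, 35, 4} with {18, 26, 32, 36, 7} → {18, 2, 26, 32, 35, 36, 4, 7}

{18, 2, 26, 32, 35, 36, 4, 7}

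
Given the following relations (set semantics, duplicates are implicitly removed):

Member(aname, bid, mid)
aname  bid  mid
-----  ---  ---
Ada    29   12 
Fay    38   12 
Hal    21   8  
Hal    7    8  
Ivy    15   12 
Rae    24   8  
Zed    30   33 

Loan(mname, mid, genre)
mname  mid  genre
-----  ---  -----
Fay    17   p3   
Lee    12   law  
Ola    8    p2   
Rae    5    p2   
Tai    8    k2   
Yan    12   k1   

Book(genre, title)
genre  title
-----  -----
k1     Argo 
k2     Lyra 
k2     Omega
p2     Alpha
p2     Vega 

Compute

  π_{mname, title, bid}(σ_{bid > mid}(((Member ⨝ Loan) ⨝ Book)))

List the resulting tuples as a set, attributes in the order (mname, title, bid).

Natural join on mid: {(Ada, 29, 12, Lee, law), (Ada, 29, 12, Yan, k1), (Fay, 38, 12, Lee, law), (Fay, 38, 12, Yan, k1), (Hal, 21, 8, Ola, p2), (Hal, 21, 8, Tai, k2), (Hal, 7, 8, Ola, p2), (Hal, 7, 8, Tai, k2), (Ivy, 15, 12, Lee, law), (Ivy, 15, 12, Yan, k1), (Rae, 24, 8, Ola, p2), (Rae, 24, 8, Tai, k2)}
Natural join on genre: {(Ada, 29, 12, Yan, k1, Argo), (Fay, 38, 12, Yan, k1, Argo), (Hal, 21, 8, Ola, p2, Alpha), (Hal, 21, 8, Ola, p2, Vega), (Hal, 21, 8, Tai, k2, Lyra), (Hal, 21, 8, Tai, k2, Omega), (Hal, 7, 8, Ola, p2, Alpha), (Hal, 7, 8, Ola, p2, Vega), (Hal, 7, 8, Tai, k2, Lyra), (Hal, 7, 8, Tai, k2, Omega), (Ivy, 15, 12, Yan, k1, Argo), (Rae, 24, 8, Ola, p2, Alpha), (Rae, 24, 8, Ola, p2, Vega), (Rae, 24, 8, Tai, k2, Lyra), (Rae, 24, 8, Tai, k2, Omega)}
Selection bid > mid: {(Ada, 29, 12, Yan, k1, Argo), (Fay, 38, 12, Yan, k1, Argo), (Hal, 21, 8, Ola, p2, Alpha), (Hal, 21, 8, Ola, p2, Vega), (Hal, 21, 8, Tai, k2, Lyra), (Hal, 21, 8, Tai, k2, Omega), (Ivy, 15, 12, Yan, k1, Argo), (Rae, 24, 8, Ola, p2, Alpha), (Rae, 24, 8, Ola, p2, Vega), (Rae, 24, 8, Tai, k2, Lyra), (Rae, 24, 8, Tai, k2, Omega)}
Keep only column(s) mname, title, bid: {(Ola, Alpha, 21), (Ola, Alpha, 24), (Ola, Vega, 21), (Ola, Vega, 24), (Tai, Lyra, 21), (Tai, Lyra, 24), (Tai, Omega, 21), (Tai, Omega, 24), (Yan, Argo, 15), (Yan, Argo, 29), (Yan, Argo, 38)}

{(Ola, Alpha, 21), (Ola, Alpha, 24), (Ola, Vega, 21), (Ola, Vega, 24), (Tai, Lyra, 21), (Tai, Lyra, 24), (Tai, Omega, 21), (Tai, Omega, 24), (Yan, Argo, 15), (Yan, Argo, 29), (Yan, Argo, 38)}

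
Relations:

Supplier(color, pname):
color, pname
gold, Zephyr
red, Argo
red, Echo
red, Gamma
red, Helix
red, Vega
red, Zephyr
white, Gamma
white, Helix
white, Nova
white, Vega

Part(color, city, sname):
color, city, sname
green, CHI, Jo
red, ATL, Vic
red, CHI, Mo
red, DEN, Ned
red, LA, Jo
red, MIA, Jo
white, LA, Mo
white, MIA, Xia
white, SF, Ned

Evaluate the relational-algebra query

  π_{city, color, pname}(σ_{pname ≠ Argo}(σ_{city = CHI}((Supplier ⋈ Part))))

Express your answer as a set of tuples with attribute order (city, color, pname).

{(CHI, red, Echo), (CHI, red, Gamma), (CHI, red, Helix), (CHI, red, Vega), (CHI, red, Zephyr)}

Natural join on color: {(red, Argo, ATL, Vic), (red, Argo, CHI, Mo), (red, Argo, DEN, Ned), (red, Argo, LA, Jo), (red, Argo, MIA, Jo), (red, Echo, ATL, Vic), (red, Echo, CHI, Mo), (red, Echo, DEN, Ned), (red, Echo, LA, Jo), (red, Echo, MIA, Jo), (red, Gamma, ATL, Vic), (red, Gamma, CHI, Mo), (red, Gamma, DEN, Ned), (red, Gamma, LA, Jo), (red, Gamma, MIA, Jo), (red, Helix, ATL, Vic), (red, Helix, CHI, Mo), (red, Helix, DEN, Ned), (red, Helix, LA, Jo), (red, Helix, MIA, Jo), (red, Vega, ATL, Vic), (red, Vega, CHI, Mo), (red, Vega, DEN, Ned), (red, Vega, LA, Jo), (red, Vega, MIA, Jo), (red, Zephyr, ATL, Vic), (red, Zephyr, CHI, Mo), (red, Zephyr, DEN, Ned), (red, Zephyr, LA, Jo), (red, Zephyr, MIA, Jo), (white, Gamma, LA, Mo), (white, Gamma, MIA, Xia), (white, Gamma, SF, Ned), (white, Helix, LA, Mo), (white, Helix, MIA, Xia), (white, Helix, SF, Ned), (white, Nova, LA, Mo), (white, Nova, MIA, Xia), (white, Nova, SF, Ned), (white, Vega, LA, Mo), (white, Vega, MIA, Xia), (white, Vega, SF, Ned)}
Apply σ_{city = CHI}; surviving tuples: {(red, Argo, CHI, Mo), (red, Echo, CHI, Mo), (red, Gamma, CHI, Mo), (red, Helix, CHI, Mo), (red, Vega, CHI, Mo), (red, Zephyr, CHI, Mo)}
Apply σ_{pname ≠ Argo}; surviving tuples: {(red, Echo, CHI, Mo), (red, Gamma, CHI, Mo), (red, Helix, CHI, Mo), (red, Vega, CHI, Mo), (red, Zephyr, CHI, Mo)}
π[city, color, pname]: project onto (city, color, pname) → {(CHI, red, Echo), (CHI, red, Gamma), (CHI, red, Helix), (CHI, red, Vega), (CHI, red, Zephyr)}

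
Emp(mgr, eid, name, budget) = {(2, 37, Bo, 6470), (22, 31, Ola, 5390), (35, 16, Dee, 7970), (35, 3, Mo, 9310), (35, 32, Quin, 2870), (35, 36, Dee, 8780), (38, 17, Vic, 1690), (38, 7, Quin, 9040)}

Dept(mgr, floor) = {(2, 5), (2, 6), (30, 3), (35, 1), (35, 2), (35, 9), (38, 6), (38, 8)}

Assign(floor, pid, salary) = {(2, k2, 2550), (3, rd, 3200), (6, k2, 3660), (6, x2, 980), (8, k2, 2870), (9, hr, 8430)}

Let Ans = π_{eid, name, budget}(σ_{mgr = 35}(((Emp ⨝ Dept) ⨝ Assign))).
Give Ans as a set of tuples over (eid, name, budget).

Natural join on mgr: {(2, 37, Bo, 6470, 5), (2, 37, Bo, 6470, 6), (35, 16, Dee, 7970, 1), (35, 16, Dee, 7970, 2), (35, 16, Dee, 7970, 9), (35, 3, Mo, 9310, 1), (35, 3, Mo, 9310, 2), (35, 3, Mo, 9310, 9), (35, 32, Quin, 2870, 1), (35, 32, Quin, 2870, 2), (35, 32, Quin, 2870, 9), (35, 36, Dee, 8780, 1), (35, 36, Dee, 8780, 2), (35, 36, Dee, 8780, 9), (38, 17, Vic, 1690, 6), (38, 17, Vic, 1690, 8), (38, 7, Quin, 9040, 6), (38, 7, Quin, 9040, 8)}
Natural join on floor: {(2, 37, Bo, 6470, 6, k2, 3660), (2, 37, Bo, 6470, 6, x2, 980), (35, 16, Dee, 7970, 2, k2, 2550), (35, 16, Dee, 7970, 9, hr, 8430), (35, 3, Mo, 9310, 2, k2, 2550), (35, 3, Mo, 9310, 9, hr, 8430), (35, 32, Quin, 2870, 2, k2, 2550), (35, 32, Quin, 2870, 9, hr, 8430), (35, 36, Dee, 8780, 2, k2, 2550), (35, 36, Dee, 8780, 9, hr, 8430), (38, 17, Vic, 1690, 6, k2, 3660), (38, 17, Vic, 1690, 6, x2, 980), (38, 17, Vic, 1690, 8, k2, 2870), (38, 7, Quin, 9040, 6, k2, 3660), (38, 7, Quin, 9040, 6, x2, 980), (38, 7, Quin, 9040, 8, k2, 2870)}
Apply σ_{mgr = 35}; surviving tuples: {(35, 16, Dee, 7970, 2, k2, 2550), (35, 16, Dee, 7970, 9, hr, 8430), (35, 3, Mo, 9310, 2, k2, 2550), (35, 3, Mo, 9310, 9, hr, 8430), (35, 32, Quin, 2870, 2, k2, 2550), (35, 32, Quin, 2870, 9, hr, 8430), (35, 36, Dee, 8780, 2, k2, 2550), (35, 36, Dee, 8780, 9, hr, 8430)}
π_{eid, name, budget} gives {(16, Dee, 7970), (3, Mo, 9310), (32, Quin, 2870), (36, Dee, 8780)} (4 duplicate(s) eliminated).

{(16, Dee, 7970), (3, Mo, 9310), (32, Quin, 2870), (36, Dee, 8780)}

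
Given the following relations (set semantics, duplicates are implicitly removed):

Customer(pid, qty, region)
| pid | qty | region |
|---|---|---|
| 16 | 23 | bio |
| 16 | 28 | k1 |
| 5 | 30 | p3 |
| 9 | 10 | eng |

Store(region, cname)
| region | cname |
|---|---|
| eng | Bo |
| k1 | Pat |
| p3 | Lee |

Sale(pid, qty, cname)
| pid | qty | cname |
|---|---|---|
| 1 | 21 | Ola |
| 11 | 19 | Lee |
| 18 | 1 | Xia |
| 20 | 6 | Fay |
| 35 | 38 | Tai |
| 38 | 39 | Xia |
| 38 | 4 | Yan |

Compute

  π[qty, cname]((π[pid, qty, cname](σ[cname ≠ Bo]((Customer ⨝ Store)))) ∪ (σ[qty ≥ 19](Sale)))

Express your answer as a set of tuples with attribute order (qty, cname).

Joining Customer and Store on region yields {(16, 28, k1, Pat), (5, 30, p3, Lee), (9, 10, eng, Bo)}.
Filtering on cname ≠ Bo leaves {(16, 28, k1, Pat), (5, 30, p3, Lee)}.
Keep only column(s) pid, qty, cname: {(16, 28, Pat), (5, 30, Lee)}
Filtering on qty ≥ 19 leaves {(1, 21, Ola), (11, 19, Lee), (35, 38, Tai), (38, 39, Xia)}.
Taking the union: {(1, 21, Ola), (11, 19, Lee), (16, 28, Pat), (35, 38, Tai), (38, 39, Xia), (5, 30, Lee)}
Keep only column(s) qty, cname: {(19, Lee), (21, Ola), (28, Pat), (30, Lee), (38, Tai), (39, Xia)}

{(19, Lee), (21, Ola), (28, Pat), (30, Lee), (38, Tai), (39, Xia)}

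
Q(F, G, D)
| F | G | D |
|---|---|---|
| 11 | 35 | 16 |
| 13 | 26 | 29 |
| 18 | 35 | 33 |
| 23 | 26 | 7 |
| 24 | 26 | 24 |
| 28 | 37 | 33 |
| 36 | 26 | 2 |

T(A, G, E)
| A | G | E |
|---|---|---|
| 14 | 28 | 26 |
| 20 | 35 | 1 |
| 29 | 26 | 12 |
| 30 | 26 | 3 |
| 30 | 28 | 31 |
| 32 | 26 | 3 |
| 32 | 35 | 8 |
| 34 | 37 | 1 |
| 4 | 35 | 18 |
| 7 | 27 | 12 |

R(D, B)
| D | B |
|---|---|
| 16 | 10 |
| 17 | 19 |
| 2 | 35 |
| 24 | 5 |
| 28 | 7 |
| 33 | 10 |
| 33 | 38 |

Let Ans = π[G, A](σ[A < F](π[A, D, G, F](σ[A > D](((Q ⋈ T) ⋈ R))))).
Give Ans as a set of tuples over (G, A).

{(26, 29), (26, 30), (26, 32)}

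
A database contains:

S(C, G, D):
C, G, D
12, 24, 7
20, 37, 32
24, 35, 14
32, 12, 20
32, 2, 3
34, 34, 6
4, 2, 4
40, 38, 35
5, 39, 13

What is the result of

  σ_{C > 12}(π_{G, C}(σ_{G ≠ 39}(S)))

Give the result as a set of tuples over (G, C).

{(12, 32), (2, 32), (34, 34), (35, 24), (37, 20), (38, 40)}

Filtering on G ≠ 39 leaves {(12, 24, 7), (20, 37, 32), (24, 35, 14), (32, 12, 20), (32, 2, 3), (34, 34, 6), (4, 2, 4), (40, 38, 35)}.
Projecting to G, C: {(12, 32), (2, 32), (2, 4), (24, 12), (34, 34), (35, 24), (37, 20), (38, 40)}
Filtering on C > 12 leaves {(12, 32), (2, 32), (34, 34), (35, 24), (37, 20), (38, 40)}.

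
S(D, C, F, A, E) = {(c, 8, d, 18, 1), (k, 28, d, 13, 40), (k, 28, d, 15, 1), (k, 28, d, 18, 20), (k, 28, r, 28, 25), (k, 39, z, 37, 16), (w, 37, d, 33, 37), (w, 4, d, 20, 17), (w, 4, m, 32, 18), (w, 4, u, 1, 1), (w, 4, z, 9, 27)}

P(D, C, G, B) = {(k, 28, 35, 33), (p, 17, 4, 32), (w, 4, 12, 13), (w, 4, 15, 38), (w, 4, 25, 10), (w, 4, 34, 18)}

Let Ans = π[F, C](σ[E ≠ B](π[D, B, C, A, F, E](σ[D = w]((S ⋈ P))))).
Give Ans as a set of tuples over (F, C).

{(d, 4), (m, 4), (u, 4), (z, 4)}

S ⋈ P (natural join on D, C): {(k, 28, d, 13, 40, 35, 33), (k, 28, d, 15, 1, 35, 33), (k, 28, d, 18, 20, 35, 33), (k, 28, r, 28, 25, 35, 33), (w, 4, d, 20, 17, 12, 13), (w, 4, d, 20, 17, 15, 38), (w, 4, d, 20, 17, 25, 10), (w, 4, d, 20, 17, 34, 18), (w, 4, m, 32, 18, 12, 13), (w, 4, m, 32, 18, 15, 38), (w, 4, m, 32, 18, 25, 10), (w, 4, m, 32, 18, 34, 18), (w, 4, u, 1, 1, 12, 13), (w, 4, u, 1, 1, 15, 38), (w, 4, u, 1, 1, 25, 10), (w, 4, u, 1, 1, 34, 18), (w, 4, z, 9, 27, 12, 13), (w, 4, z, 9, 27, 15, 38), (w, 4, z, 9, 27, 25, 10), (w, 4, z, 9, 27, 34, 18)}
Filtering on D = w leaves {(w, 4, d, 20, 17, 12, 13), (w, 4, d, 20, 17, 15, 38), (w, 4, d, 20, 17, 25, 10), (w, 4, d, 20, 17, 34, 18), (w, 4, m, 32, 18, 12, 13), (w, 4, m, 32, 18, 15, 38), (w, 4, m, 32, 18, 25, 10), (w, 4, m, 32, 18, 34, 18), (w, 4, u, 1, 1, 12, 13), (w, 4, u, 1, 1, 15, 38), (w, 4, u, 1, 1, 25, 10), (w, 4, u, 1, 1, 34, 18), (w, 4, z, 9, 27, 12, 13), (w, 4, z, 9, 27, 15, 38), (w, 4, z, 9, 27, 25, 10), (w, 4, z, 9, 27, 34, 18)}.
Keep only column(s) D, B, C, A, F, E: {(w, 10, 4, 1, u, 1), (w, 10, 4, 20, d, 17), (w, 10, 4, 32, m, 18), (w, 10, 4, 9, z, 27), (w, 13, 4, 1, u, 1), (w, 13, 4, 20, d, 17), (w, 13, 4, 32, m, 18), (w, 13, 4, 9, z, 27), (w, 18, 4, 1, u, 1), (w, 18, 4, 20, d, 17), (w, 18, 4, 32, m, 18), (w, 18, 4, 9, z, 27), (w, 38, 4, 1, u, 1), (w, 38, 4, 20, d, 17), (w, 38, 4, 32, m, 18), (w, 38, 4, 9, z, 27)}
Filtering on E ≠ B leaves {(w, 10, 4, 1, u, 1), (w, 10, 4, 20, d, 17), (w, 10, 4, 32, m, 18), (w, 10, 4, 9, z, 27), (w, 13, 4, 1, u, 1), (w, 13, 4, 20, d, 17), (w, 13, 4, 32, m, 18), (w, 13, 4, 9, z, 27), (w, 18, 4, 1, u, 1), (w, 18, 4, 20, d, 17), (w, 18, 4, 9, z, 27), (w, 38, 4, 1, u, 1), (w, 38, 4, 20, d, 17), (w, 38, 4, 32, m, 18), (w, 38, 4, 9, z, 27)}.
Keep only column(s) F, C (11 duplicate(s) eliminated): {(d, 4), (m, 4), (u, 4), (z, 4)}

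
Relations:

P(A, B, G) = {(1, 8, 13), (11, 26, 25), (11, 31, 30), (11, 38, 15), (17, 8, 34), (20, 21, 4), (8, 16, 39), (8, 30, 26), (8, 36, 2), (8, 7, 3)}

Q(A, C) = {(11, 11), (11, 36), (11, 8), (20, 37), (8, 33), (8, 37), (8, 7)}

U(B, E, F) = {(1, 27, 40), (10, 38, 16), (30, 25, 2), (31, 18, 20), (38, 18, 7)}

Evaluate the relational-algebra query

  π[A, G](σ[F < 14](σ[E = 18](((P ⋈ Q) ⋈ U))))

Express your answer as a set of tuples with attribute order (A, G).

{(11, 15)}

Joining P and Q on A yields {(11, 26, 25, 11), (11, 26, 25, 36), (11, 26, 25, 8), (11, 31, 30, 11), (11, 31, 30, 36), (11, 31, 30, 8), (11, 38, 15, 11), (11, 38, 15, 36), (11, 38, 15, 8), (20, 21, 4, 37), (8, 16, 39, 33), (8, 16, 39, 37), (8, 16, 39, 7), (8, 30, 26, 33), (8, 30, 26, 37), (8, 30, 26, 7), (8, 36, 2, 33), (8, 36, 2, 37), (8, 36, 2, 7), (8, 7, 3, 33), (8, 7, 3, 37), (8, 7, 3, 7)}.
Joining (P ⋈ Q) and U on B yields {(11, 31, 30, 11, 18, 20), (11, 31, 30, 36, 18, 20), (11, 31, 30, 8, 18, 20), (11, 38, 15, 11, 18, 7), (11, 38, 15, 36, 18, 7), (11, 38, 15, 8, 18, 7), (8, 30, 26, 33, 25, 2), (8, 30, 26, 37, 25, 2), (8, 30, 26, 7, 25, 2)}.
Filtering on E = 18 leaves {(11, 31, 30, 11, 18, 20), (11, 31, 30, 36, 18, 20), (11, 31, 30, 8, 18, 20), (11, 38, 15, 11, 18, 7), (11, 38, 15, 36, 18, 7), (11, 38, 15, 8, 18, 7)}.
Filtering on F < 14 leaves {(11, 38, 15, 11, 18, 7), (11, 38, 15, 36, 18, 7), (11, 38, 15, 8, 18, 7)}.
π[A, G]: project onto (A, G) (2 duplicate(s) eliminated) → {(11, 15)}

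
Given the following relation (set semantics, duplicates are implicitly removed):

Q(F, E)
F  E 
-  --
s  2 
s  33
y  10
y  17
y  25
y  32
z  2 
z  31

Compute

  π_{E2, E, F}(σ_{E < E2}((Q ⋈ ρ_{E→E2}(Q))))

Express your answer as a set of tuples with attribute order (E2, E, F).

{(17, 10, y), (25, 10, y), (25, 17, y), (31, 2, z), (32, 10, y), (32, 17, y), (32, 25, y), (33, 2, s)}

ρ[E→E2]: schema becomes (F, E2); tuples unchanged.
Natural join on F: {(s, 2, 2), (s, 2, 33), (s, 33, 2), (s, 33, 33), (y, 10, 10), (y, 10, 17), (y, 10, 25), (y, 10, 32), (y, 17, 10), (y, 17, 17), (y, 17, 25), (y, 17, 32), (y, 25, 10), (y, 25, 17), (y, 25, 25), (y, 25, 32), (y, 32, 10), (y, 32, 17), (y, 32, 25), (y, 32, 32), (z, 2, 2), (z, 2, 31), (z, 31, 2), (z, 31, 31)}
σ[E < E2]: keep tuples satisfying E < E2 → {(s, 2, 33), (y, 10, 17), (y, 10, 25), (y, 10, 32), (y, 17, 25), (y, 17, 32), (y, 25, 32), (z, 2, 31)}
Projecting to E2, E, F: {(17, 10, y), (25, 10, y), (25, 17, y), (31, 2, z), (32, 10, y), (32, 17, y), (32, 25, y), (33, 2, s)}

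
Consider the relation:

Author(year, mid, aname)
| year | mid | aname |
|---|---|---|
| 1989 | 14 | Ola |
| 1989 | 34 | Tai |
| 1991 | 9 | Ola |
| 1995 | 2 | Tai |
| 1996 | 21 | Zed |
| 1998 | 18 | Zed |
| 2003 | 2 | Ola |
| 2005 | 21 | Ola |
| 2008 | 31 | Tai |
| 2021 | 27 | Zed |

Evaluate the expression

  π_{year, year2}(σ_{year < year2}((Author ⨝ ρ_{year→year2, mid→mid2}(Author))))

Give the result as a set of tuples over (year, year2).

ρ[year→year2, mid→mid2]: schema becomes (year2, mid2, aname); tuples unchanged.
Author ⋈ ρ_{year→year2, mid→mid2}(Author) (natural join on aname): {(1989, 14, Ola, 1989, 14), (1989, 14, Ola, 1991, 9), (1989, 14, Ola, 2003, 2), (1989, 14, Ola, 2005, 21), (1989, 34, Tai, 1989, 34), (1989, 34, Tai, 1995, 2), (1989, 34, Tai, 2008, 31), (1991, 9, Ola, 1989, 14), (1991, 9, Ola, 1991, 9), (1991, 9, Ola, 2003, 2), (1991, 9, Ola, 2005, 21), (1995, 2, Tai, 1989, 34), (1995, 2, Tai, 1995, 2), (1995, 2, Tai, 2008, 31), (1996, 21, Zed, 1996, 21), (1996, 21, Zed, 1998, 18), (1996, 21, Zed, 2021, 27), (1998, 18, Zed, 1996, 21), (1998, 18, Zed, 1998, 18), (1998, 18, Zed, 2021, 27), (2003, 2, Ola, 1989, 14), (2003, 2, Ola, 1991, 9), (2003, 2, Ola, 2003, 2), (2003, 2, Ola, 2005, 21), (2005, 21, Ola, 1989, 14), (2005, 21, Ola, 1991, 9), (2005, 21, Ola, 2003, 2), (2005, 21, Ola, 2005, 21), (2008, 31, Tai, 1989, 34), (2008, 31, Tai, 1995, 2), (2008, 31, Tai, 2008, 31), (2021, 27, Zed, 1996, 21), (2021, 27, Zed, 1998, 18), (2021, 27, Zed, 2021, 27)}
σ[year < year2]: keep tuples satisfying year < year2 → {(1989, 14, Ola, 1991, 9), (1989, 14, Ola, 2003, 2), (1989, 14, Ola, 2005, 21), (1989, 34, Tai, 1995, 2), (1989, 34, Tai, 2008, 31), (1991, 9, Ola, 2003, 2), (1991, 9, Ola, 2005, 21), (1995, 2, Tai, 2008, 31), (1996, 21, Zed, 1998, 18), (1996, 21, Zed, 2021, 27), (1998, 18, Zed, 2021, 27), (2003, 2, Ola, 2005, 21)}
Keep only column(s) year, year2: {(1989, 1991), (1989, 1995), (1989, 2003), (1989, 2005), (1989, 2008), (1991, 2003), (1991, 2005), (1995, 2008), (1996, 1998), (1996, 2021), (1998, 2021), (2003, 2005)}

{(1989, 1991), (1989, 1995), (1989, 2003), (1989, 2005), (1989, 2008), (1991, 2003), (1991, 2005), (1995, 2008), (1996, 1998), (1996, 2021), (1998, 2021), (2003, 2005)}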